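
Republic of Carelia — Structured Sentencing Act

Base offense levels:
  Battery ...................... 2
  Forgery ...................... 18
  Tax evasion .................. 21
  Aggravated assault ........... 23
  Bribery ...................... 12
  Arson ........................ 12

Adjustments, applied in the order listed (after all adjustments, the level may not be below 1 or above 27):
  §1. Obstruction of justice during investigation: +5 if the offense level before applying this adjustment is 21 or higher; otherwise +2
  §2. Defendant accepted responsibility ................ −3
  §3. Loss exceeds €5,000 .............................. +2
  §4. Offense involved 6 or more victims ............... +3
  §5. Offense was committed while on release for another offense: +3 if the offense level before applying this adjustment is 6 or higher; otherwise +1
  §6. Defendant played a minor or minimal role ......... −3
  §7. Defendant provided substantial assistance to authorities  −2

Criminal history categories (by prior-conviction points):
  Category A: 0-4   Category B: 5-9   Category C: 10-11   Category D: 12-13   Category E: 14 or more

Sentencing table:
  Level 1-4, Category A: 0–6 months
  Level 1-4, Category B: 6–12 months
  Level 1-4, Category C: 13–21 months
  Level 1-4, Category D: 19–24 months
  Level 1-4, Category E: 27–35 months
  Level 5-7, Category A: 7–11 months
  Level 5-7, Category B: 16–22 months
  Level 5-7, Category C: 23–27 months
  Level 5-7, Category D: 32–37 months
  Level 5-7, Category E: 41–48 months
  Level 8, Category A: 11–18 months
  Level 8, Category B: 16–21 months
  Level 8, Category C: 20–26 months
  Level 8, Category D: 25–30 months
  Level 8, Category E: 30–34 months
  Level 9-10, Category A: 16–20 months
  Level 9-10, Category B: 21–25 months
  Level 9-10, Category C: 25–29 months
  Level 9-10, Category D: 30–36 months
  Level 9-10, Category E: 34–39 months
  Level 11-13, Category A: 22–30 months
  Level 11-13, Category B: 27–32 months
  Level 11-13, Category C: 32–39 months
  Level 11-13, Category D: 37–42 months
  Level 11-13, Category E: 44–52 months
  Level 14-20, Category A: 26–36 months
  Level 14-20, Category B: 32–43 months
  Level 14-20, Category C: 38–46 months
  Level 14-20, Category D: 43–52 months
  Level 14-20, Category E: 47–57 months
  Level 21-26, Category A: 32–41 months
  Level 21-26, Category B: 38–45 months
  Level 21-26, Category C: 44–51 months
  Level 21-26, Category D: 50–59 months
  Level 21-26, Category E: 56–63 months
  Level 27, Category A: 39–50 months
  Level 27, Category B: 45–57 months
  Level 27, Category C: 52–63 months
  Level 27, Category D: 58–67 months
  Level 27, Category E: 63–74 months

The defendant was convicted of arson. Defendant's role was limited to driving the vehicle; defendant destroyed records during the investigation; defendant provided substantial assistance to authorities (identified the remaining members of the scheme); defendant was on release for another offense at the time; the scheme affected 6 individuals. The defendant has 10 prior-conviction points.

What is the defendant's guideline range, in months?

Base offense level for arson: 12.
§1 applies (level before this adjustment is 12 < 21, so +2): 12 + 2 = 14.
§2 does not apply.
§3 does not apply.
§4 applies: 14 + 3 = 17.
§5 applies (level before this adjustment is 17 ≥ 6, so +3): 17 + 3 = 20.
§6 applies: 20 − 3 = 17.
§7 applies: 17 − 2 = 15.
Final offense level: 15.
Criminal history: 10 prior points → Category C (10-11).
Level 15 falls in the 14-20 band.
Grid: Level 14-20 × Category C = 38-46 months.

38-46 months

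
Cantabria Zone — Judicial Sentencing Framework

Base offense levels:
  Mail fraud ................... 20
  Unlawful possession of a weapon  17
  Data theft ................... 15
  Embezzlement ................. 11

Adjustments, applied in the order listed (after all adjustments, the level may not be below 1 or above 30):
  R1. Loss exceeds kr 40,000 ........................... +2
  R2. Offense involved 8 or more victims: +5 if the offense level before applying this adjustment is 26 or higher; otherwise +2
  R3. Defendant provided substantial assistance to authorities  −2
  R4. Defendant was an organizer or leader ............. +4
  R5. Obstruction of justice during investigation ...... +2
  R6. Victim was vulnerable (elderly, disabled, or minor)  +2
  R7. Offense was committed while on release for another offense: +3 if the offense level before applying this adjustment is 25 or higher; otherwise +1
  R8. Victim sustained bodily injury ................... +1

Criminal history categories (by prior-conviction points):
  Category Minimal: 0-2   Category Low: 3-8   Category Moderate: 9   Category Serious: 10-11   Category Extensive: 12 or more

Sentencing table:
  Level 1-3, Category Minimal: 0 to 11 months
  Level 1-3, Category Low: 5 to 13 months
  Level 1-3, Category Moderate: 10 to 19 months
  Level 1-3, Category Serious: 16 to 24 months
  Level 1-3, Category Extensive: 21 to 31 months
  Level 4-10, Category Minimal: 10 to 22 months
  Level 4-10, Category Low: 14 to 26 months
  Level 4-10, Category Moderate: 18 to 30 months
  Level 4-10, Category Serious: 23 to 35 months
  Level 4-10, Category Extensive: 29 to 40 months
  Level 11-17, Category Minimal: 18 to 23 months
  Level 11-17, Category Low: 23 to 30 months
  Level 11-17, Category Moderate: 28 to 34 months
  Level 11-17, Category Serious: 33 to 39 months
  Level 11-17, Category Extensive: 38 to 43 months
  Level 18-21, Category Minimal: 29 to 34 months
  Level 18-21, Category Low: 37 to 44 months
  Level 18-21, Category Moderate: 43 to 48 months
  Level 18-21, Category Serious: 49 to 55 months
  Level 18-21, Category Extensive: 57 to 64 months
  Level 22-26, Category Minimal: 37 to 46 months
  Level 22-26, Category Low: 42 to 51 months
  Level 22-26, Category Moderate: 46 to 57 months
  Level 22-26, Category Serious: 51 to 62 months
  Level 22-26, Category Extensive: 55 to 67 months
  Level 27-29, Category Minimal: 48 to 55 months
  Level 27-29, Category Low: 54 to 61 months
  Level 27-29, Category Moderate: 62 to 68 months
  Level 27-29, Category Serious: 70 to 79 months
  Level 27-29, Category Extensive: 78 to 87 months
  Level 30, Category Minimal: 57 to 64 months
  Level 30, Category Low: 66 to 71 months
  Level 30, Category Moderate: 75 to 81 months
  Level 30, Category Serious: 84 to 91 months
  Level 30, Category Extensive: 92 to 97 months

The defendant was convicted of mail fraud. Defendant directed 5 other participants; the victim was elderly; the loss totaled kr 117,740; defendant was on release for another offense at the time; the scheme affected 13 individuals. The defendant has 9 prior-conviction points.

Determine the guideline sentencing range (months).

Base offense level for mail fraud: 20.
R1 applies: 20 + 2 = 22.
R2 applies (level before this adjustment is 22 < 26, so +2): 22 + 2 = 24.
R3 does not apply.
R4 applies: 24 + 4 = 28.
R5 does not apply.
R6 applies: 28 + 2 = 30.
R7 applies (level before this adjustment is 30 ≥ 25, so +3): 30 + 3 = 33.
Level 33 exceeds the maximum of 30; capped at 30.
Final offense level: 30.
Criminal history: 9 prior points → Category Moderate (9).
Level 30 falls in the 30 band.
Grid: Level 30 × Category Moderate = 75-81 months.

75-81 months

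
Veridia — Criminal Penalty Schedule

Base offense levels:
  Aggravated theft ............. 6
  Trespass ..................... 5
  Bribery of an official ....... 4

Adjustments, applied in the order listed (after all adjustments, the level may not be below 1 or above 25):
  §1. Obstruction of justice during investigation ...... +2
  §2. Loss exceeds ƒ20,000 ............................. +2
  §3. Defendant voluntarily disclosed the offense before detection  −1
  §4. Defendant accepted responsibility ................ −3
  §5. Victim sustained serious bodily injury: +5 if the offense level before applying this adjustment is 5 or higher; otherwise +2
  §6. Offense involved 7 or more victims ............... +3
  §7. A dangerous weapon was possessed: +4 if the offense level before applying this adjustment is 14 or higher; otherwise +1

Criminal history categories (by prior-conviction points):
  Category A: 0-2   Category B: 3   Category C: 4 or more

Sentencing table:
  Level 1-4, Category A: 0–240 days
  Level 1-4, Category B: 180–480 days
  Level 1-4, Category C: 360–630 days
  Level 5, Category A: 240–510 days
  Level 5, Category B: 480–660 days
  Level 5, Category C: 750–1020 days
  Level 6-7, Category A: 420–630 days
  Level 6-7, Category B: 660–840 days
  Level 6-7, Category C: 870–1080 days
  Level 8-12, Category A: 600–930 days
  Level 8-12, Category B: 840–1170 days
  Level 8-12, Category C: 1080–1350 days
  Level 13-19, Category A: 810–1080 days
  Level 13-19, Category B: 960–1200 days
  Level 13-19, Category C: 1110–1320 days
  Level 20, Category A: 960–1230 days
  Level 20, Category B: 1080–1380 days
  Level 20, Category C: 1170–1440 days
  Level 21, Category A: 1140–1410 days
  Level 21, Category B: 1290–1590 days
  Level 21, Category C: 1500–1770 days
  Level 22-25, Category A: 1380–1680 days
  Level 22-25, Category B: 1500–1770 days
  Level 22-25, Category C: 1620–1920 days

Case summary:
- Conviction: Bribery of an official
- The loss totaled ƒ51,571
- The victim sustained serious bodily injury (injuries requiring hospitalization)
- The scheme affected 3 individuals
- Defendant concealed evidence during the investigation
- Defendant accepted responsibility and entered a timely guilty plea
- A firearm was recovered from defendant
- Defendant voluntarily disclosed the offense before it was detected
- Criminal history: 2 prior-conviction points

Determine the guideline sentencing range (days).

Base offense level for bribery of an official: 4.
§1 applies: 4 + 2 = 6.
§2 applies: 6 + 2 = 8.
§3 applies: 8 − 1 = 7.
§4 applies: 7 − 3 = 4.
§5 applies (level before this adjustment is 4 < 5, so +2): 4 + 2 = 6.
§6 does not apply.
§7 applies (level before this adjustment is 6 < 14, so +1): 6 + 1 = 7.
Final offense level: 7.
Criminal history: 2 prior points → Category A (0-2).
Level 7 falls in the 6-7 band.
Grid: Level 6-7 × Category A = 420-630 days.

420-630 days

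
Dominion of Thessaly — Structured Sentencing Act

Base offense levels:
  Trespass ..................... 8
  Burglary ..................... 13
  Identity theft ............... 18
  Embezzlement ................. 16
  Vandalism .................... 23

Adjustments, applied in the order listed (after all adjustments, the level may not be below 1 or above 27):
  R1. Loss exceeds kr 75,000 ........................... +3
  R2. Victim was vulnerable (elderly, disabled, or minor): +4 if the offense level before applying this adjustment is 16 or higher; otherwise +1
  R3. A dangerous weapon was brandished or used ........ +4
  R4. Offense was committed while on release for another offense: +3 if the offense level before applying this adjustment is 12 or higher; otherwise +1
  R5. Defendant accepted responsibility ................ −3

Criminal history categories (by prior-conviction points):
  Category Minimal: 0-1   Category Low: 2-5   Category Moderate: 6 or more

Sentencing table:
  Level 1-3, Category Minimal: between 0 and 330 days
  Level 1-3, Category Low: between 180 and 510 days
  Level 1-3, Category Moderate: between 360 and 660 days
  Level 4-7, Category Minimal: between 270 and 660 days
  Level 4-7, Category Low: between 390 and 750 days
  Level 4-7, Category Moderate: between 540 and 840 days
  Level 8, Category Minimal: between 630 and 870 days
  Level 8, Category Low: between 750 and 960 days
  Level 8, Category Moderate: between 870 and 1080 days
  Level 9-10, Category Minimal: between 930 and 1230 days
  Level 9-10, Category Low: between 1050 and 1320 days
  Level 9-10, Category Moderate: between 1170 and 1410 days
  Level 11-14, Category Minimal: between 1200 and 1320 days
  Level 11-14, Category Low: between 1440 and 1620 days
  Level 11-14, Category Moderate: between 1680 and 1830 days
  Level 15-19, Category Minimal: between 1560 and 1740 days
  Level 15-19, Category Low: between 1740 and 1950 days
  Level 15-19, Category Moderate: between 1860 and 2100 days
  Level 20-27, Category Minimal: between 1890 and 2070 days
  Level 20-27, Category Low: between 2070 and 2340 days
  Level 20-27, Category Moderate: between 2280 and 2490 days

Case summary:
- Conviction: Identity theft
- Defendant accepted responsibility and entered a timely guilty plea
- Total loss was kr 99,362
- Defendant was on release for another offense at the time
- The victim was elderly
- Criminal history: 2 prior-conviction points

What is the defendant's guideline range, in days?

2070-2340 days

Base offense level for identity theft: 18.
R1 applies: 18 + 3 = 21.
R2 applies (level before this adjustment is 21 ≥ 16, so +4): 21 + 4 = 25.
R4 applies (level before this adjustment is 25 ≥ 12, so +3): 25 + 3 = 28.
R5 applies: 28 − 3 = 25.
Final offense level: 25.
Criminal history: 2 prior points → Category Low (2-5).
Level 25 falls in the 20-27 band.
Grid: Level 20-27 × Category Low = 2070-2340 days.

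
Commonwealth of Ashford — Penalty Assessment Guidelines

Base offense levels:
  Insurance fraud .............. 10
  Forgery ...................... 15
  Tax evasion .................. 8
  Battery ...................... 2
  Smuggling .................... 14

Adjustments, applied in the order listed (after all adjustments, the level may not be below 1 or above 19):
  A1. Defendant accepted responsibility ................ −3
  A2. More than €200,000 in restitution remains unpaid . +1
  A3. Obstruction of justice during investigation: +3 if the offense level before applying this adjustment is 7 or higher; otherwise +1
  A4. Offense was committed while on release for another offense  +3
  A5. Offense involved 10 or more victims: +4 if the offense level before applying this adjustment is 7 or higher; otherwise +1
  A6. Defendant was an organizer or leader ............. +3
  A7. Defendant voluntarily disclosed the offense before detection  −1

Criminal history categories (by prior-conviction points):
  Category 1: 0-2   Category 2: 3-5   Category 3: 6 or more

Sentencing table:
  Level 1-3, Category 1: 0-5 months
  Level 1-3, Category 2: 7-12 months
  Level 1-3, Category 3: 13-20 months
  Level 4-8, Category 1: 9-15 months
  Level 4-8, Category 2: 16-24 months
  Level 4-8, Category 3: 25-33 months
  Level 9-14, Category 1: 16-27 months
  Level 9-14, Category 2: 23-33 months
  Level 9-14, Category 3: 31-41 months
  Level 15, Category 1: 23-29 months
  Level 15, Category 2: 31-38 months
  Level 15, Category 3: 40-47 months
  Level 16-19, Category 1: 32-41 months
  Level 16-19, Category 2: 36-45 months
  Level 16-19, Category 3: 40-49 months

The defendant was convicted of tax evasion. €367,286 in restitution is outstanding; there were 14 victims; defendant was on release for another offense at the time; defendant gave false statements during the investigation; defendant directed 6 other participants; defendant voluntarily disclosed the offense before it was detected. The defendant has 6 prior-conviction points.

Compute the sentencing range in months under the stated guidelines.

Base offense level for tax evasion: 8.
A1 does not apply.
A2 applies: 8 + 1 = 9.
A3 applies (level before this adjustment is 9 ≥ 7, so +3): 9 + 3 = 12.
A4 applies: 12 + 3 = 15.
A5 applies (level before this adjustment is 15 ≥ 7, so +4): 15 + 4 = 19.
A6 applies: 19 + 3 = 22.
A7 applies: 22 − 1 = 21.
Level 21 exceeds the maximum of 19; capped at 19.
Final offense level: 19.
Criminal history: 6 prior points → Category 3 (6+).
Level 19 falls in the 16-19 band.
Grid: Level 16-19 × Category 3 = 40-49 months.

40-49 months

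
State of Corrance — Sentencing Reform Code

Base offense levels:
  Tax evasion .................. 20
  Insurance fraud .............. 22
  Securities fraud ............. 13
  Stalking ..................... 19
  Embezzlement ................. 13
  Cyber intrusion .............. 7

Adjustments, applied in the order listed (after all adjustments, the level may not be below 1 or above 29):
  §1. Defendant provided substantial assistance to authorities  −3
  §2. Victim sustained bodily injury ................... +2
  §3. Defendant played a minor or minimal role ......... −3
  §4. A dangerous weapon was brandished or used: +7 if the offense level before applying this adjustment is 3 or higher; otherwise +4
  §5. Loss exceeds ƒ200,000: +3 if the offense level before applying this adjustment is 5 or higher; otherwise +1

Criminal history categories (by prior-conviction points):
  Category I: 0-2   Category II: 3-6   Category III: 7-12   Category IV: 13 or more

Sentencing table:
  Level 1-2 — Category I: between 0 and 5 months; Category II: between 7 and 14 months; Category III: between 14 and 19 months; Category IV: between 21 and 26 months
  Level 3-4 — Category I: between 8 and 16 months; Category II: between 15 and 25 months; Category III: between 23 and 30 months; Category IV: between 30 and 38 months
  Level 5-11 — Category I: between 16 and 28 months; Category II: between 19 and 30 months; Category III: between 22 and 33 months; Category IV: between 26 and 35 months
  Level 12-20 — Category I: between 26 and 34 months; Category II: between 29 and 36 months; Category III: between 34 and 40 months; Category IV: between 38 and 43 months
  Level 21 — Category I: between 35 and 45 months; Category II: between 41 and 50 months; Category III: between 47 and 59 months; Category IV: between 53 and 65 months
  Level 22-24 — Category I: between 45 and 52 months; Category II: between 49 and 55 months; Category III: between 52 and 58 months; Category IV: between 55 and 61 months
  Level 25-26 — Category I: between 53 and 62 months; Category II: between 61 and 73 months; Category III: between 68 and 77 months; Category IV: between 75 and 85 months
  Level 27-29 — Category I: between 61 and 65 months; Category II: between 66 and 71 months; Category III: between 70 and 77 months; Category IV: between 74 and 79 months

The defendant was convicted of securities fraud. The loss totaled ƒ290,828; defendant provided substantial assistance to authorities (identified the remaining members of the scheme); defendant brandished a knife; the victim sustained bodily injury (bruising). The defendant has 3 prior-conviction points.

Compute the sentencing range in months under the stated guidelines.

49-55 months

Base offense level for securities fraud: 13.
§1 applies: 13 − 3 = 10.
§2 applies: 10 + 2 = 12.
§3 does not apply.
§4 applies (level before this adjustment is 12 ≥ 3, so +7): 12 + 7 = 19.
§5 applies (level before this adjustment is 19 ≥ 5, so +3): 19 + 3 = 22.
Final offense level: 22.
Criminal history: 3 prior points → Category II (3-6).
Level 22 falls in the 22-24 band.
Grid: Level 22-24 × Category II = 49-55 months.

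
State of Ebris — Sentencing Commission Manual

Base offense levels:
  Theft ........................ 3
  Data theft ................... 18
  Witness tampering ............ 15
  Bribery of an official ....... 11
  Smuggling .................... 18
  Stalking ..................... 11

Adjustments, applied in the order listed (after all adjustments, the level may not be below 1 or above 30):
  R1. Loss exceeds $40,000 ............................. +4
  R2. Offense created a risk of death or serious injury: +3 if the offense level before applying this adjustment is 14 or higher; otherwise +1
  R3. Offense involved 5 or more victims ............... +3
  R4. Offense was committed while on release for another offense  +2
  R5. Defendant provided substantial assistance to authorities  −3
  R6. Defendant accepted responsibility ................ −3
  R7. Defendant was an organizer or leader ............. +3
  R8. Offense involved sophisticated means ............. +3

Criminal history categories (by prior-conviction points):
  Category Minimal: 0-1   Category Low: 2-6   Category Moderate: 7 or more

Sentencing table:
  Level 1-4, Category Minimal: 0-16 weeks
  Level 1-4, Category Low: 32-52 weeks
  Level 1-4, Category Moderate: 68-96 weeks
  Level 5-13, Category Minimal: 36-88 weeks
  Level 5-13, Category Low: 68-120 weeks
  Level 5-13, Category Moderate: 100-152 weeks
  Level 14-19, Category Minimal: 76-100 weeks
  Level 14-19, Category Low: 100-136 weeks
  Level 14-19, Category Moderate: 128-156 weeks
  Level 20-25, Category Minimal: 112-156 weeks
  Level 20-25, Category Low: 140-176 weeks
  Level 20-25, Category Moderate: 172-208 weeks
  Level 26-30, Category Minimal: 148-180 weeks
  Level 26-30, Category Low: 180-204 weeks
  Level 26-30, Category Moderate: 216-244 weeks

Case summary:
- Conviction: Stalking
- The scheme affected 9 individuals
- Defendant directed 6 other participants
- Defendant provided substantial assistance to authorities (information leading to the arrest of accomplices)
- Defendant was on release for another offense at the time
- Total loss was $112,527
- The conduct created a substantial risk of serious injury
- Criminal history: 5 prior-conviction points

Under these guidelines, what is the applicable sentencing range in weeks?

Base offense level for stalking: 11.
R1 applies: 11 + 4 = 15.
R2 applies (level before this adjustment is 15 ≥ 14, so +3): 15 + 3 = 18.
R3 applies: 18 + 3 = 21.
R4 applies: 21 + 2 = 23.
R5 applies: 23 − 3 = 20.
R7 applies: 20 + 3 = 23.
Final offense level: 23.
Criminal history: 5 prior points → Category Low (2-6).
Level 23 falls in the 20-25 band.
Grid: Level 20-25 × Category Low = 140-176 weeks.

140-176 weeks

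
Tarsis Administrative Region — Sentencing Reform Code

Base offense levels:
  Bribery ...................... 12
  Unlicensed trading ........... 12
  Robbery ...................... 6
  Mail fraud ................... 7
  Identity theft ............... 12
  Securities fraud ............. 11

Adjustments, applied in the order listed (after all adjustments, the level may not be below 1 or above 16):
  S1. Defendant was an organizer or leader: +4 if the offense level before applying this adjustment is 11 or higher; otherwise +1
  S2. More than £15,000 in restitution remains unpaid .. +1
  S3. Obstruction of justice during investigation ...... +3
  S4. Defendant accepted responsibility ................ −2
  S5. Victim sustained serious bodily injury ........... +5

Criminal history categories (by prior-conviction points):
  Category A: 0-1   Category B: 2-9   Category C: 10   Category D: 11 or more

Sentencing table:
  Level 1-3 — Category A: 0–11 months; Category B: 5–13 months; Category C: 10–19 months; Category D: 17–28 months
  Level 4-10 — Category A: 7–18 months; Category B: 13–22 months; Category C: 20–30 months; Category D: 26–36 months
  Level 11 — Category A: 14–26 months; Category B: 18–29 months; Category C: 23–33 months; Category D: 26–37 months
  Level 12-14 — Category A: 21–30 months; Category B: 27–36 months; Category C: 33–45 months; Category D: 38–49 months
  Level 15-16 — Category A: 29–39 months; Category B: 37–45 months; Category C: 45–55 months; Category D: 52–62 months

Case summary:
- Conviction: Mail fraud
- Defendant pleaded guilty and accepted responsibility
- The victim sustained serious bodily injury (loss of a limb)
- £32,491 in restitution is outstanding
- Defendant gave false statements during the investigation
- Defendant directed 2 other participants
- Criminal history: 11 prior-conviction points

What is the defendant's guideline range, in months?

Base offense level for mail fraud: 7.
S1 applies (level before this adjustment is 7 < 11, so +1): 7 + 1 = 8.
S2 applies: 8 + 1 = 9.
S3 applies: 9 + 3 = 12.
S4 applies: 12 − 2 = 10.
S5 applies: 10 + 5 = 15.
Final offense level: 15.
Criminal history: 11 prior points → Category D (11+).
Level 15 falls in the 15-16 band.
Grid: Level 15-16 × Category D = 52-62 months.

52-62 months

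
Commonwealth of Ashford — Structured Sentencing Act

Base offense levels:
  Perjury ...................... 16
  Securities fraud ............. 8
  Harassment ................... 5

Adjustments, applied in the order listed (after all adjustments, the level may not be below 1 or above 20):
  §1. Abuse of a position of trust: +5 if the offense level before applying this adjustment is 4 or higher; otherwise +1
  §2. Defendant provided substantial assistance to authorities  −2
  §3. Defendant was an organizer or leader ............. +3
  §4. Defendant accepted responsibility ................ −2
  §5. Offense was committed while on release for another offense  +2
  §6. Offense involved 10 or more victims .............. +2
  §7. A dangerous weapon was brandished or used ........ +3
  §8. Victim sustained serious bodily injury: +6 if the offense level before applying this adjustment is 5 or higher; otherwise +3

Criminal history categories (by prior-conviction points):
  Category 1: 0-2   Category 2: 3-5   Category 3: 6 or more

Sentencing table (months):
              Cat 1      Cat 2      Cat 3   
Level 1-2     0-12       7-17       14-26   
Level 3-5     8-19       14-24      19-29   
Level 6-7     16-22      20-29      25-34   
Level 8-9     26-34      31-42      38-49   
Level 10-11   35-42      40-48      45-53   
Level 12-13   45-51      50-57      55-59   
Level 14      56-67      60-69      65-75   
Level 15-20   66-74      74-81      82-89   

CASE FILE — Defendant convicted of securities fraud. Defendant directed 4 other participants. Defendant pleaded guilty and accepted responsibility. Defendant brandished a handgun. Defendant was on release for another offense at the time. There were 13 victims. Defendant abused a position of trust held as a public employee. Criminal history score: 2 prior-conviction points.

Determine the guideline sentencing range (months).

Base offense level for securities fraud: 8.
§1 applies (level before this adjustment is 8 ≥ 4, so +5): 8 + 5 = 13.
§3 applies: 13 + 3 = 16.
§4 applies: 16 − 2 = 14.
§5 applies: 14 + 2 = 16.
§6 applies: 16 + 2 = 18.
§7 applies: 18 + 3 = 21.
§8 does not apply.
Level 21 exceeds the maximum of 20; capped at 20.
Final offense level: 20.
Criminal history: 2 prior points → Category 1 (0-2).
Level 20 falls in the 15-20 band.
Grid: Level 15-20 × Category 1 = 66-74 months.

66-74 months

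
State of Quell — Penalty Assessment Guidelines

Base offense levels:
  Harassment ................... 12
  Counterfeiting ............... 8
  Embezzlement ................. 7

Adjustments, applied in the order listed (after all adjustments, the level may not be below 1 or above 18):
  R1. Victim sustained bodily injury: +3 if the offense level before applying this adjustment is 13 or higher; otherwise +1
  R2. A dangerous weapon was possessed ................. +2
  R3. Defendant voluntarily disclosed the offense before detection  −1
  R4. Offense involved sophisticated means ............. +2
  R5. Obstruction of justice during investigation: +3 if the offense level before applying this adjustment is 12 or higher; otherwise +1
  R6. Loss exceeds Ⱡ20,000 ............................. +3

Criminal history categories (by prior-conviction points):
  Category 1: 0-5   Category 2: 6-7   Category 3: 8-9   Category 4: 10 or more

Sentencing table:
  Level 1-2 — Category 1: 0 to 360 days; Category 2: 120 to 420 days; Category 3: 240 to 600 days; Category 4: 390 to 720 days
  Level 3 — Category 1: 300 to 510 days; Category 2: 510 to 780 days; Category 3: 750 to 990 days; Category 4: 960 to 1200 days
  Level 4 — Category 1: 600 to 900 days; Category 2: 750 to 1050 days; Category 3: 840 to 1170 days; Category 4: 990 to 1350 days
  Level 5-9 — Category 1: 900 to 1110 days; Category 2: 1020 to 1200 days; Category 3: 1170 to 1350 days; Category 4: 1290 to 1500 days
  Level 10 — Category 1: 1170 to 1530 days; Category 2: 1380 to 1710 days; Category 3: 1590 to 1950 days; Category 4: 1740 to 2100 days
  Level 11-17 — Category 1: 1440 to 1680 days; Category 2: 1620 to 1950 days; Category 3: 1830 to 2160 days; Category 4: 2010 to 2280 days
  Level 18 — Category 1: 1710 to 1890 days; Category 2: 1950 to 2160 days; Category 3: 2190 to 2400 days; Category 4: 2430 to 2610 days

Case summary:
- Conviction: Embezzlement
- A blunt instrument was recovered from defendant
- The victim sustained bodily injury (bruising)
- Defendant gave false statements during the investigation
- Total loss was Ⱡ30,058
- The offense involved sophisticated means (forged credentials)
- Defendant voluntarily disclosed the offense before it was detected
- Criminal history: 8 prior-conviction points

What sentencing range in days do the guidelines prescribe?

1830-2160 days

Base offense level for embezzlement: 7.
R1 applies (level before this adjustment is 7 < 13, so +1): 7 + 1 = 8.
R2 applies: 8 + 2 = 10.
R3 applies: 10 − 1 = 9.
R4 applies: 9 + 2 = 11.
R5 applies (level before this adjustment is 11 < 12, so +1): 11 + 1 = 12.
R6 applies: 12 + 3 = 15.
Final offense level: 15.
Criminal history: 8 prior points → Category 3 (8-9).
Level 15 falls in the 11-17 band.
Grid: Level 11-17 × Category 3 = 1830-2160 days.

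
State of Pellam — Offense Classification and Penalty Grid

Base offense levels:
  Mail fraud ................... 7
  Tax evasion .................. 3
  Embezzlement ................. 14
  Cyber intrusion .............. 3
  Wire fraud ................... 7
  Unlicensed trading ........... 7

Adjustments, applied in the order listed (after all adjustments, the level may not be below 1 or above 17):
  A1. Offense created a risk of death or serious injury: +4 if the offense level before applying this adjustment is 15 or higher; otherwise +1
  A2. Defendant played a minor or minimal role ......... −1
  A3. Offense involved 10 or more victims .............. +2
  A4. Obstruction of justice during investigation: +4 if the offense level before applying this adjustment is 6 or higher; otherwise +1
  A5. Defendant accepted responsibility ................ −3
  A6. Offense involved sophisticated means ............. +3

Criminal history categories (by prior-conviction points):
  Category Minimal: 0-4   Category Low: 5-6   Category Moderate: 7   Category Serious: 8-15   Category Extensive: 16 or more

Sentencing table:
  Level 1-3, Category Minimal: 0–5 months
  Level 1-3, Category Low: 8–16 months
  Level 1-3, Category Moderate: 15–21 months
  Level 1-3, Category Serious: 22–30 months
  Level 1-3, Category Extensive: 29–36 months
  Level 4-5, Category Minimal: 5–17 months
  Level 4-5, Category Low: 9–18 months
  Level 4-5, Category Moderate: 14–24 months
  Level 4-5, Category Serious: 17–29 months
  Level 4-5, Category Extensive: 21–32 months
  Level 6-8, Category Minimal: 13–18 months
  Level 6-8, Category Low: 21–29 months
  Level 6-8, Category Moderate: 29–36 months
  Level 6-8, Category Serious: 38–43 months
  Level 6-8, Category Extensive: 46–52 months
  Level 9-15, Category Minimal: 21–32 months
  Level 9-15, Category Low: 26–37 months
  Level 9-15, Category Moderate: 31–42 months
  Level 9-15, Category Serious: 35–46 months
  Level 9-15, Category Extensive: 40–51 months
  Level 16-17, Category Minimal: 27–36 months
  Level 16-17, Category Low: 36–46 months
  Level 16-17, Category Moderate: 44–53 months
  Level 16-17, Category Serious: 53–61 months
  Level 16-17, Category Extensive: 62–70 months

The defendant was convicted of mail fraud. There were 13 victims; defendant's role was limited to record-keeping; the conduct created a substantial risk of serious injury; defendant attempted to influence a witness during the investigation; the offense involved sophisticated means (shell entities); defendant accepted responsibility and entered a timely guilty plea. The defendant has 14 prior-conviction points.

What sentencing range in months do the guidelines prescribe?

35-46 months

Base offense level for mail fraud: 7.
A1 applies (level before this adjustment is 7 < 15, so +1): 7 + 1 = 8.
A2 applies: 8 − 1 = 7.
A3 applies: 7 + 2 = 9.
A4 applies (level before this adjustment is 9 ≥ 6, so +4): 9 + 4 = 13.
A5 applies: 13 − 3 = 10.
A6 applies: 10 + 3 = 13.
Final offense level: 13.
Criminal history: 14 prior points → Category Serious (8-15).
Level 13 falls in the 9-15 band.
Grid: Level 9-15 × Category Serious = 35-46 months.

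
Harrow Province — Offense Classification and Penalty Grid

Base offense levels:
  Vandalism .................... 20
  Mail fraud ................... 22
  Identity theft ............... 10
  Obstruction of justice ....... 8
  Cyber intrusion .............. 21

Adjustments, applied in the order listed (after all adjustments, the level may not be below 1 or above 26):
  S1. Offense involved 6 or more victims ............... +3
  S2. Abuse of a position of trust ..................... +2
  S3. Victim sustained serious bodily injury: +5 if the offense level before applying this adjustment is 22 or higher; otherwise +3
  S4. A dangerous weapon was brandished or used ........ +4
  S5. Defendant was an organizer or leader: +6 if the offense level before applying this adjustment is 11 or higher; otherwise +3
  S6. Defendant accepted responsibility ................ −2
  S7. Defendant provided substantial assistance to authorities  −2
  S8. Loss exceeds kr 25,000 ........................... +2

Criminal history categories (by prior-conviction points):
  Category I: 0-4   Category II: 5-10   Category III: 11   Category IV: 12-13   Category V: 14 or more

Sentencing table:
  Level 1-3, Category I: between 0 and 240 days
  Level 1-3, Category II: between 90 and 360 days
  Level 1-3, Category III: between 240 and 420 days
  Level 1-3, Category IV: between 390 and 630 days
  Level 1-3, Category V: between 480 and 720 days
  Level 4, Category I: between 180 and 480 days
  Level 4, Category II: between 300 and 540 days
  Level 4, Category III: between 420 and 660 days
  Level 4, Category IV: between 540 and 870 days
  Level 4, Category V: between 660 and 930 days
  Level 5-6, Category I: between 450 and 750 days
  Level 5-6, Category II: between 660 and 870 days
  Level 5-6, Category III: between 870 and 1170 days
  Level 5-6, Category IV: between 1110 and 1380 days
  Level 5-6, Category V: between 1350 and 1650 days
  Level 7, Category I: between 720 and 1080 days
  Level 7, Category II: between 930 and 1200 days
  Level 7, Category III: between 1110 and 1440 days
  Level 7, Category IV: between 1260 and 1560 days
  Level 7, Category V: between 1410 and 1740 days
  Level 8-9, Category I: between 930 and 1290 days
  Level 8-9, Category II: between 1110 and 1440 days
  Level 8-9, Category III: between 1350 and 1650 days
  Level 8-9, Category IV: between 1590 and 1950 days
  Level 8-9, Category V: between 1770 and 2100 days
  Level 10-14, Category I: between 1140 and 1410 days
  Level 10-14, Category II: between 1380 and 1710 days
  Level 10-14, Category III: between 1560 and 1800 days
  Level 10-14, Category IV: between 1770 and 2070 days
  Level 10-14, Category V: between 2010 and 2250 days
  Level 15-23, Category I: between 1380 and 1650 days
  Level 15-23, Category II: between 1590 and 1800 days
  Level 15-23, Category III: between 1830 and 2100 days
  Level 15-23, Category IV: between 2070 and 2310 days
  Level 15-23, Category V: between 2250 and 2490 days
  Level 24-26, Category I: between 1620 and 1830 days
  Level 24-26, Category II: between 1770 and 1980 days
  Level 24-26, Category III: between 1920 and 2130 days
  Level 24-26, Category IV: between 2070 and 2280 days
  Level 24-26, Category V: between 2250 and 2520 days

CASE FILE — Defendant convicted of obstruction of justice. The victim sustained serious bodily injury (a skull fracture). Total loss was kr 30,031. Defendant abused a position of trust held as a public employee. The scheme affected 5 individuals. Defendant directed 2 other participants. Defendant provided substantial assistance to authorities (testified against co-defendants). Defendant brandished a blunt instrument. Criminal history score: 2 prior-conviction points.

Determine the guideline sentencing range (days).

1380-1650 days

Base offense level for obstruction of justice: 8.
S1 does not apply.
S2 applies: 8 + 2 = 10.
S3 applies (level before this adjustment is 10 < 22, so +3): 10 + 3 = 13.
S4 applies: 13 + 4 = 17.
S5 applies (level before this adjustment is 17 ≥ 11, so +6): 17 + 6 = 23.
S6 does not apply.
S7 applies: 23 − 2 = 21.
S8 applies: 21 + 2 = 23.
Final offense level: 23.
Criminal history: 2 prior points → Category I (0-4).
Level 23 falls in the 15-23 band.
Grid: Level 15-23 × Category I = 1380-1650 days.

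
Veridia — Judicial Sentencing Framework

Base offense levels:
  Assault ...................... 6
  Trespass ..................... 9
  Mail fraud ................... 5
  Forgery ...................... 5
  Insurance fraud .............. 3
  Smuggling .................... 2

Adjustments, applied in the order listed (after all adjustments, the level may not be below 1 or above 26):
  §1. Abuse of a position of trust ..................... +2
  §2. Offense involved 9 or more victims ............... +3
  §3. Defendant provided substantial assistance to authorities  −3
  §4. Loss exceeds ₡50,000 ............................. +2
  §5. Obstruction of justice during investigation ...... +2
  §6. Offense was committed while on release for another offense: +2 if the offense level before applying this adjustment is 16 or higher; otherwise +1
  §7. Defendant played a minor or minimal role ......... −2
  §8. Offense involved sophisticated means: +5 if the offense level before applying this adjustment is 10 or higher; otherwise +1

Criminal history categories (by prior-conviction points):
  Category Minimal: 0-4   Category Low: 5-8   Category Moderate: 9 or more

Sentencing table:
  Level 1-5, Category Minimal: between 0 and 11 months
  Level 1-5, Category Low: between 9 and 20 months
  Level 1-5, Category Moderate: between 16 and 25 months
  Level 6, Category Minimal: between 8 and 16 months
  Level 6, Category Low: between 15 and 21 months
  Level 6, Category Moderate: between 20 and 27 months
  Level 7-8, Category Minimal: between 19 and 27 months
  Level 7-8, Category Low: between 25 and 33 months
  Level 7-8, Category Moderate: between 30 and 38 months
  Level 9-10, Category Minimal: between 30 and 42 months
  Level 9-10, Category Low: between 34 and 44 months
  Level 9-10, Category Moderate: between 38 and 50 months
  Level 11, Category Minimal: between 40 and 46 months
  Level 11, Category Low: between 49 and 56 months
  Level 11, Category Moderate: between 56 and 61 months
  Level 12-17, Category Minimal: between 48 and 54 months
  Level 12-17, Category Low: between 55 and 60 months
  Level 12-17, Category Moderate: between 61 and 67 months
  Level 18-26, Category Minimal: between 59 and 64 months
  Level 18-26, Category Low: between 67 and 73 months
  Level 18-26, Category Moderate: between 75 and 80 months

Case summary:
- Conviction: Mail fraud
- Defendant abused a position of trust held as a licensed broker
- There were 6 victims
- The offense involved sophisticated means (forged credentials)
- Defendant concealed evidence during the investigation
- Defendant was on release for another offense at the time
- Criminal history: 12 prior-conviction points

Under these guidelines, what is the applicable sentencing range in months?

Base offense level for mail fraud: 5.
§1 applies: 5 + 2 = 7.
§5 applies: 7 + 2 = 9.
§6 applies (level before this adjustment is 9 < 16, so +1): 9 + 1 = 10.
§8 applies (level before this adjustment is 10 ≥ 10, so +5): 10 + 5 = 15.
Final offense level: 15.
Criminal history: 12 prior points → Category Moderate (9+).
Level 15 falls in the 12-17 band.
Grid: Level 12-17 × Category Moderate = 61-67 months.

61-67 months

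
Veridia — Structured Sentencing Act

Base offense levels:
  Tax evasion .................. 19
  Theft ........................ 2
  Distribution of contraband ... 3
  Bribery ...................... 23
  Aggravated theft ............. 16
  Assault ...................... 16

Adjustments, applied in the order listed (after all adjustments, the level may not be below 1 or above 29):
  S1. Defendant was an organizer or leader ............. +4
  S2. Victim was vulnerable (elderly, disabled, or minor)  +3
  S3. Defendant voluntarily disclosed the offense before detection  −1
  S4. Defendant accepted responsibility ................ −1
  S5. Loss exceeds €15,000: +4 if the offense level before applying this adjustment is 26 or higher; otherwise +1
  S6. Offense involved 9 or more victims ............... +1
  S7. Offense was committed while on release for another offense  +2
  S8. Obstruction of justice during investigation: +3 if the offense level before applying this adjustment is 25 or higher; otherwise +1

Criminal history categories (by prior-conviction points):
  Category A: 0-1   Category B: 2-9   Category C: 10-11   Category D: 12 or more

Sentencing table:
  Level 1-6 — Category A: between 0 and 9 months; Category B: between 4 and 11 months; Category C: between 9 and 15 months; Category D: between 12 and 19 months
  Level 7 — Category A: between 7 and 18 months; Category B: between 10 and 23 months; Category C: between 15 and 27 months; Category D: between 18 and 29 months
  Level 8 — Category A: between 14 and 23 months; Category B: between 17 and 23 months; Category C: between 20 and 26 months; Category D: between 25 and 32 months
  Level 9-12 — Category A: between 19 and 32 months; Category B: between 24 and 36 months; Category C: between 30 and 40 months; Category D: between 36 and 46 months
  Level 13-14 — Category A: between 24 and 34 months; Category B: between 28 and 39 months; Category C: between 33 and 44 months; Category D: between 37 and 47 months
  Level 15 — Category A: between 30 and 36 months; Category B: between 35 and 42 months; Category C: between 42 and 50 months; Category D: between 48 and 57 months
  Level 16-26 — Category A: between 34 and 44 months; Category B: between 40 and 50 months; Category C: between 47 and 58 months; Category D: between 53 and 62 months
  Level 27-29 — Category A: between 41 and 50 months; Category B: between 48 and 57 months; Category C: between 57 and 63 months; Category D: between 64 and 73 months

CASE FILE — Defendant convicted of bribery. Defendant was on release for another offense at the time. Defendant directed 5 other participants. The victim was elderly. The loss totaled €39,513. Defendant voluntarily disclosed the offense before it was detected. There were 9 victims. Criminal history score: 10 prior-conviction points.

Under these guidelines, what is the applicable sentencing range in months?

Base offense level for bribery: 23.
S1 applies: 23 + 4 = 27.
S2 applies: 27 + 3 = 30.
S3 applies: 30 − 1 = 29.
S4 does not apply.
S5 applies (level before this adjustment is 29 ≥ 26, so +4): 29 + 4 = 33.
S6 applies: 33 + 1 = 34.
S7 applies: 34 + 2 = 36.
S8 does not apply.
Level 36 exceeds the maximum of 29; capped at 29.
Final offense level: 29.
Criminal history: 10 prior points → Category C (10-11).
Level 29 falls in the 27-29 band.
Grid: Level 27-29 × Category C = 57-63 months.

57-63 months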